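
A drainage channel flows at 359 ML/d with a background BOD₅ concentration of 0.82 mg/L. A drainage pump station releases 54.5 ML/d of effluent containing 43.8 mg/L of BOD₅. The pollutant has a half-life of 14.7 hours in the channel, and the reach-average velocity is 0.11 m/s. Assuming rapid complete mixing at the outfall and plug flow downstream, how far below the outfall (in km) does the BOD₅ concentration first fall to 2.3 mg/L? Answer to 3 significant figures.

Flow-weighted average: C = (359.0·0.8200 + 54.50·43.80) / 413.5 = 2681/413.5 = 6.485 mg/L.
Half-life 14.7 h → k = ln 2 / 14.7 = 0.04715 h⁻¹ = 1.132 d⁻¹.
Set 6.485·exp(−k·t) = 2.3 → t = ln(6.485/2.3)/k = 79140 s = 21.98 h.
Distance = v·t = 0.11·79140 = 8705 m = 8.705 km.

8.71 km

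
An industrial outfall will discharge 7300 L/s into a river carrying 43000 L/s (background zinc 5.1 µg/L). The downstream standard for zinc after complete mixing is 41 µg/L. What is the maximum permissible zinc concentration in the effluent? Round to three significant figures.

At the limit, (Qr·Cr + Qe·Cₑ)/(Qr + Qe) = 41:
Cₑ = (50300·41 − 43000·5.100) / 7300 = 252.5 µg/L.

252 µg/L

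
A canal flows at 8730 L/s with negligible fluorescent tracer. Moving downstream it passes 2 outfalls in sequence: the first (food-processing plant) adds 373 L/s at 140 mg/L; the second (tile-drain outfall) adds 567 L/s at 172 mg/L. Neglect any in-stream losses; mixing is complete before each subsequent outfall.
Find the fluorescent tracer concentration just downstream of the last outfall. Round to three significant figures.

15.5 mg/L

Below outfall 1: Q → 9103 L/s, C = (8730·0 + 373.0·140.0)/9103 = 5.737 mg/L.
Below outfall 2: Q → 9670 L/s, C = (9103·5.737 + 567.0·172.0)/9670 = 15.49 mg/L.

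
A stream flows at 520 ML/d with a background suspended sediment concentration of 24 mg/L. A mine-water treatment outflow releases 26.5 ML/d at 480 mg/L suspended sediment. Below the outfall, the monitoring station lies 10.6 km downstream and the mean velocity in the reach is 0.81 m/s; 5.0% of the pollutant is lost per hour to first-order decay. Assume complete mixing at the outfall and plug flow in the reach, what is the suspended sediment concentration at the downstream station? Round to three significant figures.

After mixing, C = (520.0·24.00 + 26.50·480.0) / 546.5 = 25200/546.5 = 46.11 mg/L.
Travel time t = 10.6·1000 / 0.81 = 13090 s = 3.635 h.
5.0%/h lost → k = −ln(1 − 0.05) = 0.05129 h⁻¹.
Applying C = C₀e^(−kt): 46.11 × 0.8299 = 38.27 mg/L.

38.3 mg/L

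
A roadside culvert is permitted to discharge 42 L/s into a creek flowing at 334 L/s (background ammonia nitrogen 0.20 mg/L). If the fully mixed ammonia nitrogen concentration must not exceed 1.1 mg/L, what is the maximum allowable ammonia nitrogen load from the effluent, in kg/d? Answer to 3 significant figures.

Mass balance at the limit: 334.0·0.2000 + 42.00·Cₑ = 376.0·1.1 → Cₑ = 8.257 mg/L.
42.00 L/s = 0.04200 m³/s. Load = 0.04200 m³/s × 8.257 g/m³ × 86 400 s/d = 29.96 kg/d.

30.0 kg/d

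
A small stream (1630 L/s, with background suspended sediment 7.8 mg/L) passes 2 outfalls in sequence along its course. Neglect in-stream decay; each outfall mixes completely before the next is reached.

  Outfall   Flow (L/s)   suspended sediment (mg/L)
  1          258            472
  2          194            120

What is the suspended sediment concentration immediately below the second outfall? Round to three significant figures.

75.8 mg/L

Below outfall 1: Q → 1888 L/s, C = (1630·7.800 + 258.0·472.0)/1888 = 71.23 mg/L.
Below outfall 2: Q → 2082 L/s, C = (1888·71.23 + 194.0·120.0)/2082 = 75.78 mg/L.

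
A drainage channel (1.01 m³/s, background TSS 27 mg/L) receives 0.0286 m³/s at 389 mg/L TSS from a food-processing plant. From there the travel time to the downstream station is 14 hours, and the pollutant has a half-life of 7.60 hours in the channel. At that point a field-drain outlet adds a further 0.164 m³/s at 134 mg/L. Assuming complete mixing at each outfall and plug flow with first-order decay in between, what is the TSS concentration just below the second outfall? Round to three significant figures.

After mixing, C = (1.010·27.00 + 0.02860·389.0) / 1.039 = 38.40/1.039 = 36.97 mg/L; combined flow 1.039 m³/s.
Half-life 7.60 h → k = ln 2 / 7.60 = 0.09120 h⁻¹ = 2.189 d⁻¹.
Applying C = C₀e^(−kt): 36.97 × 0.2789 = 10.31 mg/L.
At the second outfall, C = (1.039·10.31 + 0.1640·134.0) / (1.039 + 0.1640) = 27.18 mg/L.

27.2 mg/L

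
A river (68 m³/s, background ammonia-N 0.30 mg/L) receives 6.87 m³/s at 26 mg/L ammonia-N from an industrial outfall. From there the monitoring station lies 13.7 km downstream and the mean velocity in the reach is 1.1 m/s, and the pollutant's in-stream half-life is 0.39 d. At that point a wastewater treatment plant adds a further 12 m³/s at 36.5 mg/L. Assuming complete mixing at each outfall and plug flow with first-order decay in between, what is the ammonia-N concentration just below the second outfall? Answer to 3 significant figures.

Mixed concentration C = ΣQC/ΣQ = (68.00·0.3000 + 6.870·26.00) / 74.87 = 199.0/74.87 = 2.658 mg/L; combined flow 74.87 m³/s.
Travel time t = 13.7·1000 / 1.1 = 12450 s = 3.460 h.
Half-life 0.39 d → k = ln 2 / 0.39 = 1.777 d⁻¹.
Decay over the reach: 2.658·exp(−kt) = 2.658·0.7740 = 2.057 mg/L.
At the second outfall, C = (74.87·2.057 + 12.00·36.50) / (74.87 + 12.00) = 6.815 mg/L.

6.82 mg/L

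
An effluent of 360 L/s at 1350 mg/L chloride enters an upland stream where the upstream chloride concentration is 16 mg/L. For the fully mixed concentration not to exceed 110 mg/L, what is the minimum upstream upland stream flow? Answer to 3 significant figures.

4750 L/s

Set C_mix = 110: (Q·16.00 + 360.0·1350) / (Q + 360.0) = 110
→ Q = 360.0·(1350 − 110)/(110 − 16.00) = 4749 L/s.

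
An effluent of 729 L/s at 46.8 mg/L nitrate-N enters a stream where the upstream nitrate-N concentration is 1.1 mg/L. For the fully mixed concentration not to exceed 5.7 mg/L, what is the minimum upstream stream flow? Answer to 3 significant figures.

Set C_mix = 5.7: (Q·1.100 + 729.0·46.80) / (Q + 729.0) = 5.7
→ Q = 729.0·(46.80 − 5.7)/(5.7 − 1.100) = 6513 L/s.

6510 L/s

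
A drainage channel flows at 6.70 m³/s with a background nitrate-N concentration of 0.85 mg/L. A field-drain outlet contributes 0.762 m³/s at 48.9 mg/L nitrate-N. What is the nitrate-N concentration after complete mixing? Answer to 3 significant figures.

After mixing, C = (6.700·0.8500 + 0.7620·48.90) / 7.462 = 42.96/7.462 = 5.757 mg/L.

5.76 mg/L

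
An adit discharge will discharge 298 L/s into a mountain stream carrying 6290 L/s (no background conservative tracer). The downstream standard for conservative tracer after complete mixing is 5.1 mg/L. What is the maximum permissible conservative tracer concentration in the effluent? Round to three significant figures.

113 mg/L

At the limit, (Qr·Cr + Qe·Cₑ)/(Qr + Qe) = 5.1:
Cₑ = (6588·5.1 − 6290·0) / 298.0 = 112.7 mg/L.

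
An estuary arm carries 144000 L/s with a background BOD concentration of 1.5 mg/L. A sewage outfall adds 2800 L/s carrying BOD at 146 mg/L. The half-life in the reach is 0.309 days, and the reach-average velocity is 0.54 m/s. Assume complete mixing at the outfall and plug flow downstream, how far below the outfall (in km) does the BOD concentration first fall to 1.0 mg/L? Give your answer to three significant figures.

Mixed concentration C = ΣQC/ΣQ = (144000·1.500 + 2800·146.0) / 146800 = 624800/146800 = 4.256 mg/L.
Half-life 0.309 d → k = ln 2 / 0.309 = 2.243 d⁻¹.
Set 4.256·exp(−k·t) = 1.0 → t = ln(4.256/1.0)/k = 55790 s = 15.50 h.
Distance = v·t = 0.54·55790 = 30120 m = 30.12 km.

30.1 km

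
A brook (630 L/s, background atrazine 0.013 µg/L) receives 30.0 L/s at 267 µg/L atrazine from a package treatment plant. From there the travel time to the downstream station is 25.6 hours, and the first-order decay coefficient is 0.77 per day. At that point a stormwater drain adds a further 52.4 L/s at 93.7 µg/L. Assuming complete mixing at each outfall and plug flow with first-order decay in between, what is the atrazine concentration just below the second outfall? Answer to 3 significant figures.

11.8 µg/L

Conservation of mass: C = (630.0·0.01300 + 30.00·267.0) / 660.0 = 8018/660.0 = 12.15 µg/L; combined flow 660.0 L/s.
After decay, C = 12.15 × e^(−kt) = 12.15 × 0.4398 = 5.344 µg/L.
Second outfall: C = (660.0·5.344 + 52.40·93.70)/712.4 = 11.84 µg/L.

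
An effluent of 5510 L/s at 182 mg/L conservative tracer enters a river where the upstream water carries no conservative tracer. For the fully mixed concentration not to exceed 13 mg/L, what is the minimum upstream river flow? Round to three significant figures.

Set C_mix = 13: (Q·0 + 5510·182.0) / (Q + 5510) = 13
→ Q = 5510·(182.0 − 13)/(13 − 0) = 71630 L/s.

71600 L/s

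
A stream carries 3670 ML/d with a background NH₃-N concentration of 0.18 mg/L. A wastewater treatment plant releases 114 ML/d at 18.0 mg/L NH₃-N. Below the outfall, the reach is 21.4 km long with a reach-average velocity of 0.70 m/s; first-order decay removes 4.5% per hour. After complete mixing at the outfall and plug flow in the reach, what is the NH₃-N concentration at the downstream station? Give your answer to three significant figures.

After mixing, C = (3670·0.1800 + 114.0·18.00) / 3784 = 2713/3784 = 0.7169 mg/L.
Travel time t = 21.4·1000 / 0.70 = 30570 s = 8.492 h.
4.5%/h lost → k = −ln(1 − 0.045) = 0.04604 h⁻¹.
Applying C = C₀e^(−kt): 0.7169 × 0.6764 = 0.4849 mg/L.

0.485 mg/L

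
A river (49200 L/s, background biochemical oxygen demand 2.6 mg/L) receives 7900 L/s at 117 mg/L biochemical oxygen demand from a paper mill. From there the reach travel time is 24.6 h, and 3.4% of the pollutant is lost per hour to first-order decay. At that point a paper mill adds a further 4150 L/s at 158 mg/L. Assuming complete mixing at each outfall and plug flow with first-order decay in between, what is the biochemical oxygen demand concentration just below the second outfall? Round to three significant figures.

Conservation of mass: C = (49200·2.600 + 7900·117.0) / 57100 = 1052000/57100 = 18.43 mg/L; combined flow 57100 L/s.
3.4%/h lost → k = −ln(1 − 0.034) = 0.03459 h⁻¹.
Decay over the reach: 18.43·exp(−kt) = 18.43·0.4270 = 7.869 mg/L.
At the second outfall, C = (57100·7.869 + 4150·158.0) / (57100 + 4150) = 18.04 mg/L.

18.0 mg/L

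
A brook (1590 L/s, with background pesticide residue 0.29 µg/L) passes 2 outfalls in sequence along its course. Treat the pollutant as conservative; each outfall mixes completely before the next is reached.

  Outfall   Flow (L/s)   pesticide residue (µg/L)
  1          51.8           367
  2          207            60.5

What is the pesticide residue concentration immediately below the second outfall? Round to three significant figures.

17.3 µg/L

Below outfall 1: Q → 1642 L/s, C = (1590·0.2900 + 51.80·367.0)/1642 = 11.86 µg/L.
Below outfall 2: Q → 1849 L/s, C = (1642·11.86 + 207.0·60.50)/1849 = 17.31 µg/L.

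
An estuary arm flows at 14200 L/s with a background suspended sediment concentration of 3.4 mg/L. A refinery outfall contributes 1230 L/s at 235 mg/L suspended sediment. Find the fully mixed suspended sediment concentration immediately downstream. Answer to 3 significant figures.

After mixing, C = (14200·3.400 + 1230·235.0) / 15430 = 337300/15430 = 21.86 mg/L.

21.9 mg/L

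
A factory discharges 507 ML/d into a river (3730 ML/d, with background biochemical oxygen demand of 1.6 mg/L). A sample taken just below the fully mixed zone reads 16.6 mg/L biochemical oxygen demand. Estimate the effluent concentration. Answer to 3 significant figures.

Mass balance: 3730·1.600 + 507.0·Cₑ = 4237·16.60
→ Cₑ = (4237·16.60 − 3730·1.600) / 507.0 = 127.0 mg/L.

127 mg/L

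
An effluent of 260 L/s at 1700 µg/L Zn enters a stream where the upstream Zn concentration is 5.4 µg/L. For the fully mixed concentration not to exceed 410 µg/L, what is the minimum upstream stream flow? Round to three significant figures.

829 L/s

Set C_mix = 410: (Q·5.400 + 260.0·1700) / (Q + 260.0) = 410
→ Q = 260.0·(1700 − 410)/(410 − 5.400) = 829.0 L/s.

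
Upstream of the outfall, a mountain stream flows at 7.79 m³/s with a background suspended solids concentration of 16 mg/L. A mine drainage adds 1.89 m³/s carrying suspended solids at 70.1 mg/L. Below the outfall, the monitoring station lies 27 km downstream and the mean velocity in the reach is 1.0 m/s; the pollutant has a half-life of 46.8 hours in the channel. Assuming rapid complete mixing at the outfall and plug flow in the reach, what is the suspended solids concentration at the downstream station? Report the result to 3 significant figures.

23.8 mg/L

Mixed concentration C = ΣQC/ΣQ = (7.790·16.00 + 1.890·70.10) / 9.680 = 257.1/9.680 = 26.56 mg/L.
Travel time t = 27·1000 / 1.0 = 27000 s = 7.500 h.
Half-life 46.8 h → k = ln 2 / 46.8 = 0.01481 h⁻¹ = 0.3555 d⁻¹.
First-order decay: C = 26.56·exp(−k·t) = 26.56·0.8949 = 23.77 mg/L.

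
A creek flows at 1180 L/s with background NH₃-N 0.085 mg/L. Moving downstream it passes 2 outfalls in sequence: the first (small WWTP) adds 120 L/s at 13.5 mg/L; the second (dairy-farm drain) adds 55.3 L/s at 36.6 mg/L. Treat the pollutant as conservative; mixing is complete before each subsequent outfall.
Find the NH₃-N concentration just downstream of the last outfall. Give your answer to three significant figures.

After outfall 1: Q = 1180 + 120.0 = 1300 L/s; C = (1180·0.08500 + 120.0·13.50)/1300 = 1.323 mg/L.
After outfall 2: Q = 1300 + 55.30 = 1355 L/s; C = (1300·1.323 + 55.30·36.60)/1355 = 2.763 mg/L.

2.76 mg/L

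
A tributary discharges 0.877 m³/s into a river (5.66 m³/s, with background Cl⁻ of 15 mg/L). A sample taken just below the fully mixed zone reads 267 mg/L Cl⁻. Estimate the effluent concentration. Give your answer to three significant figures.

1890 mg/L

Mass balance: 5.660·15.00 + 0.8770·Cₑ = 6.537·267.0
→ Cₑ = (6.537·267.0 − 5.660·15.00) / 0.8770 = 1893 mg/L.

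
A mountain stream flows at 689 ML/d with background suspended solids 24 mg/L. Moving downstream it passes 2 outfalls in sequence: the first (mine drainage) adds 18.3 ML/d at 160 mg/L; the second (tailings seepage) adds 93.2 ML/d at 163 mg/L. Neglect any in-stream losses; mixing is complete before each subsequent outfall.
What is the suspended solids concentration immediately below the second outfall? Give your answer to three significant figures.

Below outfall 1: Q → 707.3 ML/d, C = (689.0·24.00 + 18.30·160.0)/707.3 = 27.52 mg/L.
Below outfall 2: Q → 800.5 ML/d, C = (707.3·27.52 + 93.20·163.0)/800.5 = 43.29 mg/L.

43.3 mg/L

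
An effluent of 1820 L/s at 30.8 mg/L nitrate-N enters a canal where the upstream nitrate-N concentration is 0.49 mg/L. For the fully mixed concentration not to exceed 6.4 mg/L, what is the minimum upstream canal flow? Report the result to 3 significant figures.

Set C_mix = 6.4: (Q·0.4900 + 1820·30.80) / (Q + 1820) = 6.4
→ Q = 1820·(30.80 − 6.4)/(6.4 − 0.4900) = 7514 L/s.

7510 L/s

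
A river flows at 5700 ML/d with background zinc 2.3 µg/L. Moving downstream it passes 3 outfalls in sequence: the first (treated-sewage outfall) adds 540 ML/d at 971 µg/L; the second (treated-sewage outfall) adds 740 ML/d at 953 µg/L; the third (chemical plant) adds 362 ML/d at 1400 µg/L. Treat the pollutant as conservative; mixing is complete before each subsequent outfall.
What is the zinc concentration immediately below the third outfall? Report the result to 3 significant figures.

238 µg/L

Outfall 1: combined Q = 6240 ML/d; C = (5700·2.300 + 540.0·971.0)/6240 = 86.13 µg/L.
Outfall 2: combined Q = 6980 ML/d; C = (6240·86.13 + 740.0·953.0)/6980 = 178.0 µg/L.
Outfall 3: combined Q = 7342 ML/d; C = (6980·178.0 + 362.0·1400)/7342 = 238.3 µg/L.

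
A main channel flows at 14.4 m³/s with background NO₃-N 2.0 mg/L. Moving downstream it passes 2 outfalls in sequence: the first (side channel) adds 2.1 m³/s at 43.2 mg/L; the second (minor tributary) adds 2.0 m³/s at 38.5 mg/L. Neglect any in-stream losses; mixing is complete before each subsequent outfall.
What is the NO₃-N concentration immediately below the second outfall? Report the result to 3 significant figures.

10.6 mg/L

After outfall 1: Q = 14.40 + 2.100 = 16.50 m³/s; C = (14.40·2.000 + 2.100·43.20)/16.50 = 7.244 mg/L.
After outfall 2: Q = 16.50 + 2.000 = 18.50 m³/s; C = (16.50·7.244 + 2.000·38.50)/18.50 = 10.62 mg/L.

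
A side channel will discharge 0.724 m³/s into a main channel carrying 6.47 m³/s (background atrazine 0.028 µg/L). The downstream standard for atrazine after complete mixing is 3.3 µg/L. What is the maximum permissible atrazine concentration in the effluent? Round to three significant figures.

32.5 µg/L

At the limit, (Qr·Cr + Qe·Cₑ)/(Qr + Qe) = 3.3:
Cₑ = (7.194·3.3 − 6.470·0.02800) / 0.7240 = 32.54 µg/L.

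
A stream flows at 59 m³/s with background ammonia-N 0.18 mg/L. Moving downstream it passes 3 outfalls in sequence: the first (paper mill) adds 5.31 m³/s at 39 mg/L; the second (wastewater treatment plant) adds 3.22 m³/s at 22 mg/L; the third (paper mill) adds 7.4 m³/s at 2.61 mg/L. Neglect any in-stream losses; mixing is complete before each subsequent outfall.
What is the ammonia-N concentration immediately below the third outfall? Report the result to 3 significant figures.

4.11 mg/L

After outfall 1: Q = 59.00 + 5.310 = 64.31 m³/s; C = (59.00·0.1800 + 5.310·39.00)/64.31 = 3.385 mg/L.
After outfall 2: Q = 64.31 + 3.220 = 67.53 m³/s; C = (64.31·3.385 + 3.220·22.00)/67.53 = 4.273 mg/L.
After outfall 3: Q = 67.53 + 7.400 = 74.93 m³/s; C = (67.53·4.273 + 7.400·2.610)/74.93 = 4.109 mg/L.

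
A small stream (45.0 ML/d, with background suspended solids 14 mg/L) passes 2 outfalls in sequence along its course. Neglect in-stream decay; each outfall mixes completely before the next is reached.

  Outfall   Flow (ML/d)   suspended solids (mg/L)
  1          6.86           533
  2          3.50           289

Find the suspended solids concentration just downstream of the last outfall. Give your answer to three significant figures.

Below outfall 1: Q → 51.86 ML/d, C = (45.00·14.00 + 6.860·533.0)/51.86 = 82.65 mg/L.
Below outfall 2: Q → 55.36 ML/d, C = (51.86·82.65 + 3.500·289.0)/55.36 = 95.70 mg/L.

95.7 mg/L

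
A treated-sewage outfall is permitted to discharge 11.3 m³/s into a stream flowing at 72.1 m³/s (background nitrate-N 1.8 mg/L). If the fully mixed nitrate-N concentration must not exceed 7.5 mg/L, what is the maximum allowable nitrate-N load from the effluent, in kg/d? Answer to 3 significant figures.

Mass balance at the limit: 72.10·1.800 + 11.30·Cₑ = 83.40·7.5 → Cₑ = 43.87 mg/L.
Load = 11.30 m³/s × 43.87 g/m³ × 86 400 s/d = 42830 kg/d.

42800 kg/d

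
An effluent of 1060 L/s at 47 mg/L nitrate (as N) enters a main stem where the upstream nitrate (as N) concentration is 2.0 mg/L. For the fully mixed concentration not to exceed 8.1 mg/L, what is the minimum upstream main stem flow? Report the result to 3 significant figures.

6760 L/s

Set C_mix = 8.1: (Q·2.000 + 1060·47.00) / (Q + 1060) = 8.1
→ Q = 1060·(47.00 − 8.1)/(8.1 − 2.000) = 6760 L/s.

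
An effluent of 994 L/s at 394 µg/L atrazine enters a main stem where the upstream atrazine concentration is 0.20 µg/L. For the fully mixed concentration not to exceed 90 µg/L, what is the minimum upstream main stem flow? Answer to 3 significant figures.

3360 L/s

Set C_mix = 90: (Q·0.2000 + 994.0·394.0) / (Q + 994.0) = 90
→ Q = 994.0·(394.0 − 90)/(90 − 0.2000) = 3365 L/s.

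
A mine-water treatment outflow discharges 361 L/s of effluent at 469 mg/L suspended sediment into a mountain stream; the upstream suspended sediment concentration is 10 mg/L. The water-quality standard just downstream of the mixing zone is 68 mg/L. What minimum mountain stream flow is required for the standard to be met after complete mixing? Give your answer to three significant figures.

Set C_mix = 68: (Q·10.00 + 361.0·469.0) / (Q + 361.0) = 68
→ Q = 361.0·(469.0 − 68)/(68 − 10.00) = 2496 L/s.

2500 L/s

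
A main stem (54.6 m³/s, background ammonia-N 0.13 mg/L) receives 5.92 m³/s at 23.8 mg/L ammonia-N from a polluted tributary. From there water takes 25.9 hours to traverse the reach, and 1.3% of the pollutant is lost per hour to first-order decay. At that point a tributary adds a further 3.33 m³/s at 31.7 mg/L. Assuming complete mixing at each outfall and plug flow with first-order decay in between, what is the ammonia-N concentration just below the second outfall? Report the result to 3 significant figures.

3.30 mg/L

Mass balance: C = (54.60·0.1300 + 5.920·23.80) / 60.52 = 148.0/60.52 = 2.445 mg/L; combined flow 60.52 m³/s.
1.3%/h lost → k = −ln(1 − 0.013) = 0.01309 h⁻¹.
Decay over the reach: 2.445·exp(−kt) = 2.445·0.7125 = 1.742 mg/L.
Second outfall: C = (60.52·1.742 + 3.330·31.70)/63.85 = 3.305 mg/L.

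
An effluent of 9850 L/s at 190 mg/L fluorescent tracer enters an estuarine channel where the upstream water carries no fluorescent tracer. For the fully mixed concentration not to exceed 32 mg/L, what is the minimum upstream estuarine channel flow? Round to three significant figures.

48600 L/s

Set C_mix = 32: (Q·0 + 9850·190.0) / (Q + 9850) = 32
→ Q = 9850·(190.0 − 32)/(32 − 0) = 48630 L/s.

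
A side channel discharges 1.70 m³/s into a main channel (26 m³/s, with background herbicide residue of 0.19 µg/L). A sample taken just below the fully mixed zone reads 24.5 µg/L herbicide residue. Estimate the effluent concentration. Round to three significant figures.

396 µg/L

Mass balance: 26.00·0.1900 + 1.700·Cₑ = 27.70·24.50
→ Cₑ = (27.70·24.50 − 26.00·0.1900) / 1.700 = 396.3 µg/L.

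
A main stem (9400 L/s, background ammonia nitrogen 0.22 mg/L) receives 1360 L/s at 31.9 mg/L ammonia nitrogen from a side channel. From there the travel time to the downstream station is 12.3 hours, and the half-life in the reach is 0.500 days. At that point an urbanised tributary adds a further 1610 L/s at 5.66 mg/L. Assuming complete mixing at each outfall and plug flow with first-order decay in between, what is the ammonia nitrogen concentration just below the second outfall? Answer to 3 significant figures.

Flow-weighted average: C = (9400·0.2200 + 1360·31.90) / 10760 = 45450/10760 = 4.224 mg/L; combined flow 10760 L/s.
Half-life 0.500 d → k = ln 2 / 0.500 = 1.386 d⁻¹.
Decay over the reach: 4.224·exp(−kt) = 4.224·0.4914 = 2.076 mg/L.
Second outfall: C = (10760·2.076 + 1610·5.660)/12370 = 2.542 mg/L.

2.54 mg/L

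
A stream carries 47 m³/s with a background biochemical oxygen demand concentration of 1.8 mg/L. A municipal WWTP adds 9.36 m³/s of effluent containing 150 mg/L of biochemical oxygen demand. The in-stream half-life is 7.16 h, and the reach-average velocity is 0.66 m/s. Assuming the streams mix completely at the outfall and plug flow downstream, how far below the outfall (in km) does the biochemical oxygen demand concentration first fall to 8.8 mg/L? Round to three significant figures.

27.0 km

Flow-weighted average: C = (47.00·1.800 + 9.360·150.0) / 56.36 = 1489/56.36 = 26.41 mg/L.
Half-life 7.16 h → k = ln 2 / 7.16 = 0.09681 h⁻¹ = 2.323 d⁻¹.
Set 26.41·exp(−k·t) = 8.8 → t = ln(26.41/8.8)/k = 40870 s = 11.35 h.
Distance = v·t = 0.66·40870 = 26980 m = 26.98 km.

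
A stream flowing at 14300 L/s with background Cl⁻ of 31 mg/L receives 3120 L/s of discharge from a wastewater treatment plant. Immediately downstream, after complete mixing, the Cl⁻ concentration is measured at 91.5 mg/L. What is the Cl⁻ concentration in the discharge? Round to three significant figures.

369 mg/L

Mass balance: 14300·31.00 + 3120·Cₑ = 17420·91.50
→ Cₑ = (17420·91.50 − 14300·31.00) / 3120 = 368.8 mg/L.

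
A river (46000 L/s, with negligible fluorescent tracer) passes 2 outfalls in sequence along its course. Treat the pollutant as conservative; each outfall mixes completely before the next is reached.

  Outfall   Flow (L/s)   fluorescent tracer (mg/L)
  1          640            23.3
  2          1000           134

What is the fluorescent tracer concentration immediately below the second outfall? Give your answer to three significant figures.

Outfall 1: combined Q = 46640 L/s; C = (46000·0 + 640.0·23.30)/46640 = 0.3197 mg/L.
Outfall 2: combined Q = 47640 L/s; C = (46640·0.3197 + 1000·134.0)/47640 = 3.126 mg/L.

3.13 mg/L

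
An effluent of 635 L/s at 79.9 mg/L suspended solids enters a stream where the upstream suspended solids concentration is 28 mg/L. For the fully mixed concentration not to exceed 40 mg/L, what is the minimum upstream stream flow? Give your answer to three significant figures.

2110 L/s

Set C_mix = 40: (Q·28.00 + 635.0·79.90) / (Q + 635.0) = 40
→ Q = 635.0·(79.90 − 40)/(40 − 28.00) = 2111 L/s.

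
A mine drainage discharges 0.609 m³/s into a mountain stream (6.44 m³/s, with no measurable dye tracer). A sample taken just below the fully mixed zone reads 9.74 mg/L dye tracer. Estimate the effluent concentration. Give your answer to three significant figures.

Mass balance: 6.440·0 + 0.6090·Cₑ = 7.049·9.740
→ Cₑ = (7.049·9.740 − 6.440·0) / 0.6090 = 112.7 mg/L.

113 mg/L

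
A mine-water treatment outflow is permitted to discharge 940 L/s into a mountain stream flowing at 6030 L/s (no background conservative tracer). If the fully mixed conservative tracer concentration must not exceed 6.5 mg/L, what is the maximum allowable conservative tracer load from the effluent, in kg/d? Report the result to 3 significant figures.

Mass balance at the limit: 6030·0 + 940.0·Cₑ = 6970·6.5 → Cₑ = 48.20 mg/L.
940.0 L/s = 0.9400 m³/s. Load = 0.9400 m³/s × 48.20 g/m³ × 86 400 s/d = 3914 kg/d.

3910 kg/d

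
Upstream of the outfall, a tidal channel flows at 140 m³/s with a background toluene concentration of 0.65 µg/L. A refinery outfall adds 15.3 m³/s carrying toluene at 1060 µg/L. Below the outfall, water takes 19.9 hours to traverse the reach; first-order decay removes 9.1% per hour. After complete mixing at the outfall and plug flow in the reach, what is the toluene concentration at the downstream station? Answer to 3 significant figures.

15.7 µg/L

Conservation of mass: C = (140.0·0.6500 + 15.30·1060) / 155.3 = 16310/155.3 = 105.0 µg/L.
9.1%/h lost → k = −ln(1 − 0.091) = 0.09541 h⁻¹.
Decay over the reach: 105.0·exp(−kt) = 105.0·0.1498 = 15.73 µg/L.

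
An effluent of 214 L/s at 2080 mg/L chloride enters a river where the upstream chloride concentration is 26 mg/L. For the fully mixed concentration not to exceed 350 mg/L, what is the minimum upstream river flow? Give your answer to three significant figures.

Set C_mix = 350: (Q·26.00 + 214.0·2080) / (Q + 214.0) = 350
→ Q = 214.0·(2080 − 350)/(350 − 26.00) = 1143 L/s.

1140 L/s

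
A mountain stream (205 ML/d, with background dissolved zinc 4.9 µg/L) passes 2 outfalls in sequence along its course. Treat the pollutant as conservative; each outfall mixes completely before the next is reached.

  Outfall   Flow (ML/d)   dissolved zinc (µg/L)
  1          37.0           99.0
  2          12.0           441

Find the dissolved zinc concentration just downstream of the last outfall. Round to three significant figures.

Below outfall 1: Q → 242.0 ML/d, C = (205.0·4.900 + 37.00·99.00)/242.0 = 19.29 µg/L.
Below outfall 2: Q → 254.0 ML/d, C = (242.0·19.29 + 12.00·441.0)/254.0 = 39.21 µg/L.

39.2 µg/L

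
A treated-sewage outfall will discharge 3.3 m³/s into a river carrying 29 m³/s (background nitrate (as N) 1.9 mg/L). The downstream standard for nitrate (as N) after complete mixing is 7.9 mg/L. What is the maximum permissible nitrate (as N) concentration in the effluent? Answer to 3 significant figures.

60.6 mg/L

At the limit, (Qr·Cr + Qe·Cₑ)/(Qr + Qe) = 7.9:
Cₑ = (32.30·7.9 − 29.00·1.900) / 3.300 = 60.63 mg/L.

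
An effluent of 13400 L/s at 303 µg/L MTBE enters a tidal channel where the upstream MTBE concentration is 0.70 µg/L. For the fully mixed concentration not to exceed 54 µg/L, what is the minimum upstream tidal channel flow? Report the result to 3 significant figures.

Set C_mix = 54: (Q·0.7000 + 13400·303.0) / (Q + 13400) = 54
→ Q = 13400·(303.0 − 54)/(54 − 0.7000) = 62600 L/s.

62600 L/s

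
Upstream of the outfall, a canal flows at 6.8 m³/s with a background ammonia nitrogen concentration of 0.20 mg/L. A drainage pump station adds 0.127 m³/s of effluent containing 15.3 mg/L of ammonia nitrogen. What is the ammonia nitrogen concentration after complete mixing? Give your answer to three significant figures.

0.477 mg/L

After mixing, C = (6.800·0.2000 + 0.1270·15.30) / 6.927 = 3.303/6.927 = 0.4768 mg/L.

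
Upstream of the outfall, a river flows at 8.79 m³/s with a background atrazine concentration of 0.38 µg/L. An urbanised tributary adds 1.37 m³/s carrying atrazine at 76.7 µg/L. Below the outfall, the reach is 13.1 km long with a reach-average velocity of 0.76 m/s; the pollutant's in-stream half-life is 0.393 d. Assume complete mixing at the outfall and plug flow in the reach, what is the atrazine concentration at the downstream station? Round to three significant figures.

Mass balance: C = (8.790·0.3800 + 1.370·76.70) / 10.16 = 108.4/10.16 = 10.67 µg/L.
Travel time t = 13.1·1000 / 0.76 = 17240 s = 4.788 h.
Half-life 0.393 d → k = ln 2 / 0.393 = 1.764 d⁻¹.
First-order decay: C = 10.67·exp(−k·t) = 10.67·0.7034 = 7.506 µg/L.

7.51 µg/L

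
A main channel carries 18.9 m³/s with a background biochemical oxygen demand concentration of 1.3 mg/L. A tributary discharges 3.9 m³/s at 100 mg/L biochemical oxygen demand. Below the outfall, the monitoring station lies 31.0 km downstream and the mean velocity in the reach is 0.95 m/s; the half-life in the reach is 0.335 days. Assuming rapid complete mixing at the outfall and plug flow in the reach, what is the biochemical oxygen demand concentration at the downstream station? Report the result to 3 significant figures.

8.32 mg/L

Conservation of mass: C = (18.90·1.300 + 3.900·100.0) / 22.80 = 414.6/22.80 = 18.18 mg/L.
Travel time t = 31.0·1000 / 0.95 = 32630 s = 9.064 h.
Half-life 0.335 d → k = ln 2 / 0.335 = 2.069 d⁻¹.
After decay, C = 18.18 × e^(−kt) = 18.18 × 0.4577 = 8.323 mg/L.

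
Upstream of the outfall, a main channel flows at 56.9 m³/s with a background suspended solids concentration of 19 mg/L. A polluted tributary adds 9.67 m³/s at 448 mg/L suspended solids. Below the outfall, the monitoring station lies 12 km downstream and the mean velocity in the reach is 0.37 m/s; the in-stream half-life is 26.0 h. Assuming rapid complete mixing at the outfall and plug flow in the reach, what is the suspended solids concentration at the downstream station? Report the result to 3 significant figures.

Conservation of mass: C = (56.90·19.00 + 9.670·448.0) / 66.57 = 5413/66.57 = 81.32 mg/L.
Travel time t = 12·1000 / 0.37 = 32430 s = 9.009 h.
Half-life 26.0 h → k = ln 2 / 26.0 = 0.02666 h⁻¹ = 0.6398 d⁻¹.
Applying C = C₀e^(−kt): 81.32 × 0.7865 = 63.95 mg/L.

64.0 mg/L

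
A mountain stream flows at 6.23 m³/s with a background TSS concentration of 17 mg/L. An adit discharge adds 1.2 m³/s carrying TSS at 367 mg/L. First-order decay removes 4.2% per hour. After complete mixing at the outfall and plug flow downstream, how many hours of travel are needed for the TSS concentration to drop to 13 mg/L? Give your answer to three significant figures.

After mixing, C = (6.230·17.00 + 1.200·367.0) / 7.430 = 546.3/7.430 = 73.53 mg/L.
4.2%/h lost → k = −ln(1 − 0.042) = 0.04291 h⁻¹.
73.53·exp(−k·t) = 13 → t = ln(73.53/13)/k = 145400 s = 40.38 h.

40.4 h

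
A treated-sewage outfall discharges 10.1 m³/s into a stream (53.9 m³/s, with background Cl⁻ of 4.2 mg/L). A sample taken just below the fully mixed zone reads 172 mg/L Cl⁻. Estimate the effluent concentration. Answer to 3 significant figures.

1070 mg/L

Mass balance: 53.90·4.200 + 10.10·Cₑ = 64.00·172.0
→ Cₑ = (64.00·172.0 − 53.90·4.200) / 10.10 = 1067 mg/L.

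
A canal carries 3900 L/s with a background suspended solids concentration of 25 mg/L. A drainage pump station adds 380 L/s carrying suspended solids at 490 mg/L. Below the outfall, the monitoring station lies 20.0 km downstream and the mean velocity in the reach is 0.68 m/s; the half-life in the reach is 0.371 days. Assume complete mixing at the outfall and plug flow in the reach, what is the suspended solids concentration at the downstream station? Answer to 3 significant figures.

Mixed concentration C = ΣQC/ΣQ = (3900·25.00 + 380.0·490.0) / 4280 = 283700/4280 = 66.29 mg/L.
Travel time t = 20.0·1000 / 0.68 = 29410 s = 8.170 h.
Half-life 0.371 d → k = ln 2 / 0.371 = 1.868 d⁻¹.
Applying C = C₀e^(−kt): 66.29 × 0.5294 = 35.09 mg/L.

35.1 mg/L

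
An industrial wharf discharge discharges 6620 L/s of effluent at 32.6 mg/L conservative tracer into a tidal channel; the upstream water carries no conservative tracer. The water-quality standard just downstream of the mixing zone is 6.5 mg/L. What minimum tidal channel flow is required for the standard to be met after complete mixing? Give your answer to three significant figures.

Set C_mix = 6.5: (Q·0 + 6620·32.60) / (Q + 6620) = 6.5
→ Q = 6620·(32.60 − 6.5)/(6.5 − 0) = 26580 L/s.

26600 L/s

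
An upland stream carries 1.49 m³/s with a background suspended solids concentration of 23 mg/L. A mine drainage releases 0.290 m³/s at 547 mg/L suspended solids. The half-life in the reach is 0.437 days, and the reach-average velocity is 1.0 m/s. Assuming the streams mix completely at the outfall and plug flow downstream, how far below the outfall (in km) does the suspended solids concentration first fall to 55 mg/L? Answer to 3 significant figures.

After mixing, C = (1.490·23.00 + 0.2900·547.0) / 1.780 = 192.9/1.780 = 108.4 mg/L.
Half-life 0.437 d → k = ln 2 / 0.437 = 1.586 d⁻¹.
Set 108.4·exp(−k·t) = 55 → t = ln(108.4/55)/k = 36940 s = 10.26 h.
Distance = v·t = 1.0·36940 = 36940 m = 36.94 km.

36.9 km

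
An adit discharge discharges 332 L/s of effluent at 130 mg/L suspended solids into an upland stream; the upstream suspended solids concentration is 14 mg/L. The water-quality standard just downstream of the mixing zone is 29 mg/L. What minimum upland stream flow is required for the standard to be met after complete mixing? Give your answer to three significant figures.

Set C_mix = 29: (Q·14.00 + 332.0·130.0) / (Q + 332.0) = 29
→ Q = 332.0·(130.0 − 29)/(29 − 14.00) = 2235 L/s.

2240 L/s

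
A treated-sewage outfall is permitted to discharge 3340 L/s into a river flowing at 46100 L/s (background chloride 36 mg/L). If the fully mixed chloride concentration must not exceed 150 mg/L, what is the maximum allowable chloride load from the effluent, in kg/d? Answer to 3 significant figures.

Mass balance at the limit: 46100·36.00 + 3340·Cₑ = 49440·150 → Cₑ = 1723 mg/L.
3340 L/s = 3.340 m³/s. Load = 3.340 m³/s × 1723 g/m³ × 86 400 s/d = 497400 kg/d.

497000 kg/d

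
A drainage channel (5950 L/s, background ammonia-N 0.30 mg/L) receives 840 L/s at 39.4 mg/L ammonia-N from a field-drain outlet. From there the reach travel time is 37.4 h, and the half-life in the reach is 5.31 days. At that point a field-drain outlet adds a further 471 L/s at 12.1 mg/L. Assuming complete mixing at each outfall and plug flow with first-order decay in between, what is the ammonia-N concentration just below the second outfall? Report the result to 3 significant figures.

Flow-weighted average: C = (5950·0.3000 + 840.0·39.40) / 6790 = 34880/6790 = 5.137 mg/L; combined flow 6790 L/s.
Half-life 5.31 d → k = ln 2 / 5.31 = 0.1305 d⁻¹.
Decay over the reach: 5.137·exp(−kt) = 5.137·0.8159 = 4.192 mg/L.
Second outfall: C = (6790·4.192 + 471.0·12.10)/7261 = 4.705 mg/L.

4.70 mg/L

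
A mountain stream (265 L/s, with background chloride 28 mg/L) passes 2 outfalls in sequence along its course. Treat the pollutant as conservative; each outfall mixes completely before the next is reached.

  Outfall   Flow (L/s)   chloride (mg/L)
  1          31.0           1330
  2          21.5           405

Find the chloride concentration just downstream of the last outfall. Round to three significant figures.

Below outfall 1: Q → 296.0 L/s, C = (265.0·28.00 + 31.00·1330)/296.0 = 164.4 mg/L.
Below outfall 2: Q → 317.5 L/s, C = (296.0·164.4 + 21.50·405.0)/317.5 = 180.7 mg/L.

181 mg/L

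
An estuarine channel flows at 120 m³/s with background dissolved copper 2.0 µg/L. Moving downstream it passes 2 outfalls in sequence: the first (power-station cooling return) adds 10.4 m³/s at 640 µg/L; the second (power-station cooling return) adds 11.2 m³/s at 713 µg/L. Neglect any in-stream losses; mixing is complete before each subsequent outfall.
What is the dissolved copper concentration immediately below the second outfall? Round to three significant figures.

After outfall 1: Q = 120.0 + 10.40 = 130.4 m³/s; C = (120.0·2.000 + 10.40·640.0)/130.4 = 52.88 µg/L.
After outfall 2: Q = 130.4 + 11.20 = 141.6 m³/s; C = (130.4·52.88 + 11.20·713.0)/141.6 = 105.1 µg/L.

105 µg/L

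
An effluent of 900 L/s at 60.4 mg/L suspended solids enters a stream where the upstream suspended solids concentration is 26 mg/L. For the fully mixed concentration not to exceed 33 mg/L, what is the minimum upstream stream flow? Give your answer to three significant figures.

Set C_mix = 33: (Q·26.00 + 900.0·60.40) / (Q + 900.0) = 33
→ Q = 900.0·(60.40 − 33)/(33 − 26.00) = 3523 L/s.

3520 L/s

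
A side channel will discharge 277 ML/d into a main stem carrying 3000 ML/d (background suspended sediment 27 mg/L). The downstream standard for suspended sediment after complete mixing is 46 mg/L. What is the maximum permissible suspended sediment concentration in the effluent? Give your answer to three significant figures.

At the limit, (Qr·Cr + Qe·Cₑ)/(Qr + Qe) = 46:
Cₑ = (3277·46 − 3000·27.00) / 277.0 = 251.8 mg/L.

252 mg/L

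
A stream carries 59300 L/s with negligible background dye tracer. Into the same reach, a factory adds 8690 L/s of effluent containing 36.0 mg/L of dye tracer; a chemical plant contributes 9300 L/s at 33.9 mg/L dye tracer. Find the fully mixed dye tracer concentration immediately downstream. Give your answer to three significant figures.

8.13 mg/L

Mixed concentration C = ΣQC/ΣQ = (59300·0 + 8690·36.00 + 9300·33.90) / 77290 = 628100/77290 = 8.127 mg/L.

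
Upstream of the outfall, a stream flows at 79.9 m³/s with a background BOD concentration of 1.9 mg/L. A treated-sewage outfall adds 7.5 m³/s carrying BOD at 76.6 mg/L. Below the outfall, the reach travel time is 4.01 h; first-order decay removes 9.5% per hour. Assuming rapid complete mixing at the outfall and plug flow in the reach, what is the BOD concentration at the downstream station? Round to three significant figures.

5.57 mg/L

After mixing, C = (79.90·1.900 + 7.500·76.60) / 87.40 = 726.3/87.40 = 8.310 mg/L.
9.5%/h lost → k = −ln(1 − 0.095) = 0.09982 h⁻¹.
Applying C = C₀e^(−kt): 8.310 × 0.6701 = 5.569 mg/L.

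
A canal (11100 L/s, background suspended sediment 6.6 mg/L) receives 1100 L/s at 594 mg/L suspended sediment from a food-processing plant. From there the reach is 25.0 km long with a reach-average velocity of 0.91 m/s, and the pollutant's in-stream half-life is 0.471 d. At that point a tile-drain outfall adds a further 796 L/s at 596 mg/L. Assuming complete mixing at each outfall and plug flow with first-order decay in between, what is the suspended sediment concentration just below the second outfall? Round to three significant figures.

71.5 mg/L

Mixed concentration C = ΣQC/ΣQ = (11100·6.600 + 1100·594.0) / 12200 = 726700/12200 = 59.56 mg/L; combined flow 12200 L/s.
Travel time t = 25.0·1000 / 0.91 = 27470 s = 7.631 h.
Half-life 0.471 d → k = ln 2 / 0.471 = 1.472 d⁻¹.
Applying C = C₀e^(−kt): 59.56 × 0.6263 = 37.30 mg/L.
Second outfall: C = (12200·37.30 + 796.0·596.0)/13000 = 71.52 mg/L.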